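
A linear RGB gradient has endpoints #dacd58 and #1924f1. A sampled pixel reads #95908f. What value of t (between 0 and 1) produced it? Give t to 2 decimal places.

0.36

Invert the lerp on the R channel (largest span, 193): t = (149 − 218) / (25 − 218) = -69/-193 = 0.35751.
Check on G: (144 − 205)/(36 − 205) = 0.3609 ✓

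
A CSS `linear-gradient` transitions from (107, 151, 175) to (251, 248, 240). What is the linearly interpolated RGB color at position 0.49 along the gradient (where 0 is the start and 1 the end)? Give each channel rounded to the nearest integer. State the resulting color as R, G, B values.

(178, 199, 207)

R = 107 + 0.49 × (251 − 107) = 107 + 0.49 × 144 = 177.56 → 178
G = 151 + 0.49 × (248 − 151) = 151 + 0.49 × 97 = 198.53 → 199
B = 175 + 0.49 × (240 − 175) = 175 + 0.49 × 65 = 206.85 → 207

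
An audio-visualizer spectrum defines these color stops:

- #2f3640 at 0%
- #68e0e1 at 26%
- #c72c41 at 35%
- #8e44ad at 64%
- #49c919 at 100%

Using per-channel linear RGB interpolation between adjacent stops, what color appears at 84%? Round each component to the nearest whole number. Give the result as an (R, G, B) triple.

84% lies between the 64% and 100% stops, so the local fraction is t = (84 − 64)/(100 − 64) = 20/36 ≈ 0.5556.
#8e44ad → (142, 68, 173); #49c919 → (73, 201, 25).
R = 142 + 0.5556 × (73 − 142) = 103.664 → 104
G = 68 + 0.5556 × (201 − 68) = 141.895 → 142
B = 173 + 0.5556 × (25 − 173) = 90.771 → 91

(104, 142, 91)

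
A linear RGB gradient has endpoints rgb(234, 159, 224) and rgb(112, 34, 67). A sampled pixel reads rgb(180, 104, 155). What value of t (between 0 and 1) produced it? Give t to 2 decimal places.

0.44

Invert the lerp on the B channel (largest span, 157): t = (155 − 224) / (67 − 224) = -69/-157 = 0.43949.
Check on R: (180 − 234)/(112 − 234) = 0.4426 ✓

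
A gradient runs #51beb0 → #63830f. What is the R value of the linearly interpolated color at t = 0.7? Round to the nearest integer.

94

R₁ = 81 (from #51beb0), R₂ = 99 (from #63830f).
R = 81 + 0.7 × (99 − 81) = 93.6 → 94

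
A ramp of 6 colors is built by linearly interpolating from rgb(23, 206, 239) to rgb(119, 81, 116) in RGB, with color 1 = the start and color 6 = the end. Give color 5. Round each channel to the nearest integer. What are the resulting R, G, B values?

With 6 swatches and endpoints inclusive, swatch 5 sits at t = (5 − 1)/(6 − 1) = 4/5 ≈ 0.8.
R = 23 + 0.8 × (119 − 23) = 99.8 → 100
G = 206 + 0.8 × (81 − 206) = 106 → 106
B = 239 + 0.8 × (116 − 239) = 140.6 → 141

(100, 106, 141)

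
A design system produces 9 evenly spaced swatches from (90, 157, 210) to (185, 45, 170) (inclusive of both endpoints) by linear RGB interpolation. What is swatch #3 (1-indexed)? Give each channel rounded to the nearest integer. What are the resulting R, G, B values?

With 9 swatches and endpoints inclusive, swatch 3 sits at t = (3 − 1)/(9 − 1) = 2/8 ≈ 0.25.
R = 90 + 0.25 × (185 − 90) = 113.75 → 114
G = 157 + 0.25 × (45 − 157) = 129 → 129
B = 210 + 0.25 × (170 − 210) = 200 → 200

(114, 129, 200)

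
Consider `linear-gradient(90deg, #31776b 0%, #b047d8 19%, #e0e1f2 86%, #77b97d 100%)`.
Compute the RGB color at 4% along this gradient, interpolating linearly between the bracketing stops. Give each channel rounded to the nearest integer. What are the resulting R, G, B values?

(76, 109, 130)

4% lies between the 0% and 19% stops, so the local fraction is t = (4 − 0)/(19 − 0) = 4/19 ≈ 0.2105.
#31776b → (49, 119, 107); #b047d8 → (176, 71, 216).
R = 49 + 0.2105 × (176 − 49) = 75.733 → 76
G = 119 + 0.2105 × (71 − 119) = 108.896 → 109
B = 107 + 0.2105 × (216 − 107) = 129.945 → 130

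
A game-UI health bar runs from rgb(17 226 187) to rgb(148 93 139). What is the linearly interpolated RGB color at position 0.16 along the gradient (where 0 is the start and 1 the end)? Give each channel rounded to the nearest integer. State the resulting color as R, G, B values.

R = 17 + 0.16 × (148 − 17) = 17 + 0.16 × 131 = 37.96 → 38
G = 226 + 0.16 × (93 − 226) = 226 + 0.16 × -133 = 204.72 → 205
B = 187 + 0.16 × (139 − 187) = 187 + 0.16 × -48 = 179.32 → 179
So the blended color is (38, 205, 179), about #26cdb3.

(38, 205, 179)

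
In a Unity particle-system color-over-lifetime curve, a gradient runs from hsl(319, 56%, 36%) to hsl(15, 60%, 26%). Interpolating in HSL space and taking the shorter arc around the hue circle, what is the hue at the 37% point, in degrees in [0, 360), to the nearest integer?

340

Hue: 15 − 319 = -304°, but |-304| > 180 so the shorter arc goes the other way: Δh = -304 + 360 = 56°.
H = 319 + 0.37 × (56) = 339.72 → 340°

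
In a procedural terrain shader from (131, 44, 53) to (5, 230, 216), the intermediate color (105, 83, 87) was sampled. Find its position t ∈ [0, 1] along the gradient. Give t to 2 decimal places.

0.21

Invert the lerp on the G channel (largest span, 186): t = (83 − 44) / (230 − 44) = 39/186 = 0.20968.
Check on R: (105 − 131)/(5 − 131) = 0.2063 ✓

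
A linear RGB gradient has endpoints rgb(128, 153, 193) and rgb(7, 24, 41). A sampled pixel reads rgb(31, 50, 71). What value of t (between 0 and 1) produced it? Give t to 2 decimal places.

Invert the lerp on the B channel (largest span, 152): t = (71 − 193) / (41 − 193) = -122/-152 = 0.80263.
Check on R: (31 − 128)/(7 − 128) = 0.8017 ✓

0.80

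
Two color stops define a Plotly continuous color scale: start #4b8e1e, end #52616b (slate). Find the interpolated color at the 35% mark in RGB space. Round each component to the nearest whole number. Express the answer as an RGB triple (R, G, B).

#4b8e1e → (75, 142, 30); #52616b → (82, 97, 107).
35% corresponds to t = 0.35.
R = 75 + 0.35 × (82 − 75) = 75 + 0.35 × 7 = 77.45 → 77
G = 142 + 0.35 × (97 − 142) = 142 + 0.35 × -45 = 126.25 → 126
B = 30 + 0.35 × (107 − 30) = 30 + 0.35 × 77 = 56.95 → 57

(77, 126, 57)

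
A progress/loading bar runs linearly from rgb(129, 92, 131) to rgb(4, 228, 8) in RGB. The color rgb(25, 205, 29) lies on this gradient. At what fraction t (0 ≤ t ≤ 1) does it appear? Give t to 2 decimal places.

Invert the lerp on the G channel (largest span, 136): t = (205 − 92) / (228 − 92) = 113/136 = 0.83088.
Check on R: (25 − 129)/(4 − 129) = 0.832 ✓

0.83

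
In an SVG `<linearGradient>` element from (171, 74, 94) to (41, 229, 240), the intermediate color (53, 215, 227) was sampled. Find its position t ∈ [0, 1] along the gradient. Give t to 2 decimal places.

Invert the lerp on the G channel (largest span, 155): t = (215 − 74) / (229 − 74) = 141/155 = 0.90968.
Check on R: (53 − 171)/(41 − 171) = 0.9077 ✓

0.91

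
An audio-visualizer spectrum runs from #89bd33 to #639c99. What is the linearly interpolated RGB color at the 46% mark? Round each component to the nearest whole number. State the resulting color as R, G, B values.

#89bd33 → (137, 189, 51); #639c99 → (99, 156, 153).
46% corresponds to t = 0.46.
R = 137 + 0.46 × (99 − 137) = 137 + 0.46 × -38 = 119.52 → 120
G = 189 + 0.46 × (156 − 189) = 189 + 0.46 × -33 = 173.82 → 174
B = 51 + 0.46 × (153 − 51) = 51 + 0.46 × 102 = 97.92 → 98

(120, 174, 98)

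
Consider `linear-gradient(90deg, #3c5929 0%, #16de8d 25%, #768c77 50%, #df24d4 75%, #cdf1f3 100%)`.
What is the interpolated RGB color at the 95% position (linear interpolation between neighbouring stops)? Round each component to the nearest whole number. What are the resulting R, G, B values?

(209, 200, 237)

95% lies between the 75% and 100% stops, so the local fraction is t = (95 − 75)/(100 − 75) = 20/25 ≈ 0.8.
#df24d4 → (223, 36, 212); #cdf1f3 → (205, 241, 243).
R = 223 + 0.8 × (205 − 223) = 208.6 → 209
G = 36 + 0.8 × (241 − 36) = 200 → 200
B = 212 + 0.8 × (243 − 212) = 236.8 → 237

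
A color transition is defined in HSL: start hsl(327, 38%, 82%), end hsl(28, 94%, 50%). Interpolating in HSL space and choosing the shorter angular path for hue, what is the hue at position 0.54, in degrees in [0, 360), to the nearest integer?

0

Hue: 28 − 327 = -299°, but |-299| > 180 so the shorter arc goes the other way: Δh = -299 + 360 = 61°.
H = 327 + 0.54 × (61) = 359.94 → 360 → 360 mod 360 = 0°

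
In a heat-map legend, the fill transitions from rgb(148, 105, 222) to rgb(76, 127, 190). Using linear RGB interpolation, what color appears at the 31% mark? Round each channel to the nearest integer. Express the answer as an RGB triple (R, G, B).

31% corresponds to t = 0.31.
R = 148 + 0.31 × (76 − 148) = 148 + 0.31 × -72 = 125.68 → 126
G = 105 + 0.31 × (127 − 105) = 105 + 0.31 × 22 = 111.82 → 112
B = 222 + 0.31 × (190 − 222) = 222 + 0.31 × -32 = 212.08 → 212

(126, 112, 212)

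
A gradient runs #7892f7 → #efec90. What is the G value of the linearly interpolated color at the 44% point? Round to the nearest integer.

G₁ = 146 (from #7892f7), G₂ = 236 (from #efec90).
G = 146 + 0.44 × (236 − 146) = 185.6 → 186

186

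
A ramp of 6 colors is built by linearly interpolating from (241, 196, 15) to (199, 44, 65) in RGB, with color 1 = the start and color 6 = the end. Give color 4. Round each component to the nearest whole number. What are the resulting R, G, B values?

(216, 105, 45)

With 6 swatches and endpoints inclusive, swatch 4 sits at t = (4 − 1)/(6 − 1) = 3/5 ≈ 0.6.
R = 241 + 0.6 × (199 − 241) = 215.8 → 216
G = 196 + 0.6 × (44 − 196) = 104.8 → 105
B = 15 + 0.6 × (65 − 15) = 45 → 45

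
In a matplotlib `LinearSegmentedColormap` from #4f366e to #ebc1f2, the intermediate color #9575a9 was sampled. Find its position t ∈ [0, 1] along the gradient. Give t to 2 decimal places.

Invert the lerp on the R channel (largest span, 156): t = (149 − 79) / (235 − 79) = 70/156 = 0.44872.
Check on G: (117 − 54)/(193 − 54) = 0.4532 ✓

0.45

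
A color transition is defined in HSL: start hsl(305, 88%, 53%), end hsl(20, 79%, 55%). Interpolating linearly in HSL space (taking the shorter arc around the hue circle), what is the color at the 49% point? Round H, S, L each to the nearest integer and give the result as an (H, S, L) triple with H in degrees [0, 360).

Hue: 20 − 305 = -285°, but |-285| > 180 so the shorter arc goes the other way: Δh = -285 + 360 = 75°.
H = 305 + 0.49 × (75) = 341.75 → 342°
S = 88 + 0.49 × (79 − 88) = 83.59 → 84%
L = 53 + 0.49 × (55 − 53) = 53.98 → 54%

(342, 84, 54)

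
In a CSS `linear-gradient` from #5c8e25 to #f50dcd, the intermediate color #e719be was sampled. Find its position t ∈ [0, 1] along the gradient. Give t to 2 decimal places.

Invert the lerp on the B channel (largest span, 168): t = (190 − 37) / (205 − 37) = 153/168 = 0.91071.
Check on R: (231 − 92)/(245 − 92) = 0.9085 ✓

0.91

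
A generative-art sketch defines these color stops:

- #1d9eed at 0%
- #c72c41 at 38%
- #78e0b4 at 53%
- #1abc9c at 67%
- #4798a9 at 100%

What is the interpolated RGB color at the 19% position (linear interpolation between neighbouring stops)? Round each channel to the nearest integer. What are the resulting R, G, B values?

(114, 101, 151)

19% lies between the 0% and 38% stops, so the local fraction is t = (19 − 0)/(38 − 0) = 19/38 ≈ 0.5.
#1d9eed → (29, 158, 237); #c72c41 → (199, 44, 65).
R = 29 + 0.5 × (199 − 29) = 114 → 114
G = 158 + 0.5 × (44 − 158) = 101 → 101
B = 237 + 0.5 × (65 − 237) = 151 → 151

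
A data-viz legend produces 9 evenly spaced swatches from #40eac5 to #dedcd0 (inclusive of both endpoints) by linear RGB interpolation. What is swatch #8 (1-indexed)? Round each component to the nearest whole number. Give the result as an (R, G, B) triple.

With 9 swatches and endpoints inclusive, swatch 8 sits at t = (8 − 1)/(9 − 1) = 7/8 ≈ 0.875.
#40eac5 → (64, 234, 197); #dedcd0 → (222, 220, 208).
R = 64 + 0.875 × (222 − 64) = 202.25 → 202
G = 234 + 0.875 × (220 − 234) = 221.75 → 222
B = 197 + 0.875 × (208 − 197) = 206.625 → 207

(202, 222, 207)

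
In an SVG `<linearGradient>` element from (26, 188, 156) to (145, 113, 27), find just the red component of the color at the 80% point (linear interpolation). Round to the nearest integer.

R = 26 + 0.8 × (145 − 26) = 121.2 → 121

121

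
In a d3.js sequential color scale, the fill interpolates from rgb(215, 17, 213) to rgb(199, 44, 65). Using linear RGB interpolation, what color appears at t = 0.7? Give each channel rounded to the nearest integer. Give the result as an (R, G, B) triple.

R = 215 + 0.7 × (199 − 215) = 215 + 0.7 × -16 = 203.8 → 204
G = 17 + 0.7 × (44 − 17) = 17 + 0.7 × 27 = 35.9 → 36
B = 213 + 0.7 × (65 − 213) = 213 + 0.7 × -148 = 109.4 → 109

(204, 36, 109)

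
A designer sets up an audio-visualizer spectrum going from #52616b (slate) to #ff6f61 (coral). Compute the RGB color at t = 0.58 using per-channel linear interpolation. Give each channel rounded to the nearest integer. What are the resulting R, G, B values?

(182, 105, 101)

#52616b → (82, 97, 107); #ff6f61 → (255, 111, 97).
R = 82 + 0.58 × (255 − 82) = 82 + 0.58 × 173 = 182.34 → 182
G = 97 + 0.58 × (111 − 97) = 97 + 0.58 × 14 = 105.12 → 105
B = 107 + 0.58 × (97 − 107) = 107 + 0.58 × -10 = 101.2 → 101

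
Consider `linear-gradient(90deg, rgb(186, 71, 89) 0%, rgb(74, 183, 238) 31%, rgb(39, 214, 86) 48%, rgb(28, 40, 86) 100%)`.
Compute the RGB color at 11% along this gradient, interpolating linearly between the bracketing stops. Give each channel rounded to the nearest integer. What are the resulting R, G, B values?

(146, 111, 142)

11% lies between the 0% and 31% stops, so the local fraction is t = (11 − 0)/(31 − 0) = 11/31 ≈ 0.3548.
R = 186 + 0.3548 × (74 − 186) = 146.262 → 146
G = 71 + 0.3548 × (183 − 71) = 110.738 → 111
B = 89 + 0.3548 × (238 − 89) = 141.865 → 142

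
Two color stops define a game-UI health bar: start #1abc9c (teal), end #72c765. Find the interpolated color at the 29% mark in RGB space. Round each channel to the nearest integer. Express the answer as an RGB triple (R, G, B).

#1abc9c → (26, 188, 156); #72c765 → (114, 199, 101).
29% corresponds to t = 0.29.
R = 26 + 0.29 × (114 − 26) = 26 + 0.29 × 88 = 51.52 → 52
G = 188 + 0.29 × (199 − 188) = 188 + 0.29 × 11 = 191.19 → 191
B = 156 + 0.29 × (101 − 156) = 156 + 0.29 × -55 = 140.05 → 140

(52, 191, 140)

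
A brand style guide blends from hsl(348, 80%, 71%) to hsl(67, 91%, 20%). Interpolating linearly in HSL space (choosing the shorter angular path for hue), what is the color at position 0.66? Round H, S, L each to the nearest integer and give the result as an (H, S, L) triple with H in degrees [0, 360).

(40, 87, 37)

Hue: 67 − 348 = -281°, but |-281| > 180 so the shorter arc goes the other way: Δh = -281 + 360 = 79°.
H = 348 + 0.66 × (79) = 400.14 → 400 → 400 mod 360 = 40°
S = 80 + 0.66 × (91 − 80) = 87.26 → 87%
L = 71 + 0.66 × (20 − 71) = 37.34 → 37%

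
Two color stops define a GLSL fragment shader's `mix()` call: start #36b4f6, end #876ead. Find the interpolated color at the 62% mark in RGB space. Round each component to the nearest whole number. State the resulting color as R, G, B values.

(104, 137, 201)

#36b4f6 → (54, 180, 246); #876ead → (135, 110, 173).
62% corresponds to t = 0.62.
R = 54 + 0.62 × (135 − 54) = 54 + 0.62 × 81 = 104.22 → 104
G = 180 + 0.62 × (110 − 180) = 180 + 0.62 × -70 = 136.6 → 137
B = 246 + 0.62 × (173 − 246) = 246 + 0.62 × -73 = 200.74 → 201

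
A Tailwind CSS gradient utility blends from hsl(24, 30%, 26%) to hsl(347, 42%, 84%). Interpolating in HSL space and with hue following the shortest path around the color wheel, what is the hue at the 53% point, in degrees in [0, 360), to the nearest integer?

4

Hue: 347 − 24 = 323°, but |323| > 180 so the shorter arc goes the other way: Δh = 323 − 360 = -37°.
H = 24 + 0.53 × (-37) = 4.39 → 4°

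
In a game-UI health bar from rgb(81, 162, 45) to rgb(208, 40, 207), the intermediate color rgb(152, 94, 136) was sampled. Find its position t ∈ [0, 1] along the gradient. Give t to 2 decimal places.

0.56

Invert the lerp on the B channel (largest span, 162): t = (136 − 45) / (207 − 45) = 91/162 = 0.56173.
Check on R: (152 − 81)/(208 − 81) = 0.5591 ✓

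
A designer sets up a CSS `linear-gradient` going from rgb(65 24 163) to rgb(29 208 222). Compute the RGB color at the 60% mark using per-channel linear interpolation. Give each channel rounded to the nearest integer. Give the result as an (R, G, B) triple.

60% corresponds to t = 0.6.
R = 65 + 0.6 × (29 − 65) = 65 + 0.6 × -36 = 43.4 → 43
G = 24 + 0.6 × (208 − 24) = 24 + 0.6 × 184 = 134.4 → 134
B = 163 + 0.6 × (222 − 163) = 163 + 0.6 × 59 = 198.4 → 198

(43, 134, 198)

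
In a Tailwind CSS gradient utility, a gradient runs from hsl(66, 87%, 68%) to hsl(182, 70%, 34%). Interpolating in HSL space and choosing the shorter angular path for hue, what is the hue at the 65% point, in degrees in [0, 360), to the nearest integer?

Hue arc: Δh = 182 − 66 = 116° (|Δh| ≤ 180, already the shorter path).
H = 66 + 0.65 × (116) = 141.4 → 141°

141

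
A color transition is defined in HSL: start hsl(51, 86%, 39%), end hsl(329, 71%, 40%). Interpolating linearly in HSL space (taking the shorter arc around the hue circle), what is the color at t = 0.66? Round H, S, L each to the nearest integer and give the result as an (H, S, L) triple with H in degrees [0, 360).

(357, 76, 40)

Hue: 329 − 51 = 278°, but |278| > 180 so the shorter arc goes the other way: Δh = 278 − 360 = -82°.
H = 51 + 0.66 × (-82) = -3.12 → -3 → -3 mod 360 = 357°
S = 86 + 0.66 × (71 − 86) = 76.1 → 76%
L = 39 + 0.66 × (40 − 39) = 39.66 → 40%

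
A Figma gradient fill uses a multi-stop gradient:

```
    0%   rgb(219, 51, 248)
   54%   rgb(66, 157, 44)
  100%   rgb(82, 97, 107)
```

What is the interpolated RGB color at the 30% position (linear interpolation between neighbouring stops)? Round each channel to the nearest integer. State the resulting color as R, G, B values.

(134, 110, 135)

30% lies between the 0% and 54% stops, so the local fraction is t = (30 − 0)/(54 − 0) = 30/54 ≈ 0.5556.
R = 219 + 0.5556 × (66 − 219) = 133.993 → 134
G = 51 + 0.5556 × (157 − 51) = 109.894 → 110
B = 248 + 0.5556 × (44 − 248) = 134.658 → 135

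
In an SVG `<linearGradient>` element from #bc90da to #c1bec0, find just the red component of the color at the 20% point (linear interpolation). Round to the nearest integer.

189

R₁ = 188 (from #bc90da), R₂ = 193 (from #c1bec0).
R = 188 + 0.2 × (193 − 188) = 189 → 189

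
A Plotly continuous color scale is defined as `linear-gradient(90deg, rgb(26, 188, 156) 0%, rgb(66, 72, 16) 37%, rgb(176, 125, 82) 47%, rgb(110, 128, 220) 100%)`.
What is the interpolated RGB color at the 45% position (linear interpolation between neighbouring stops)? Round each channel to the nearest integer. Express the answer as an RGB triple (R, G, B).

(154, 114, 69)

45% lies between the 37% and 47% stops, so the local fraction is t = (45 − 37)/(47 − 37) = 8/10 ≈ 0.8.
R = 66 + 0.8 × (176 − 66) = 154 → 154
G = 72 + 0.8 × (125 − 72) = 114.4 → 114
B = 16 + 0.8 × (82 − 16) = 68.8 → 69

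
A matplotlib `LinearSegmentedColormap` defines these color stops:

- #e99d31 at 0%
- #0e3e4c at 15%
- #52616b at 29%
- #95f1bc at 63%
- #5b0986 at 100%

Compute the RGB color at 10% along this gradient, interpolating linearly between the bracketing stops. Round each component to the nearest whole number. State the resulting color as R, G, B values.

(87, 94, 67)

10% lies between the 0% and 15% stops, so the local fraction is t = (10 − 0)/(15 − 0) = 10/15 ≈ 0.6667.
#e99d31 → (233, 157, 49); #0e3e4c → (14, 62, 76).
R = 233 + 0.6667 × (14 − 233) = 86.993 → 87
G = 157 + 0.6667 × (62 − 157) = 93.663 → 94
B = 49 + 0.6667 × (76 − 49) = 67.001 → 67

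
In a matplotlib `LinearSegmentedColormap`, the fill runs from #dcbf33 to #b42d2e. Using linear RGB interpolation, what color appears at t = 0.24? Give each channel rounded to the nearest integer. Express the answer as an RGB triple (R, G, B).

#dcbf33 → (220, 191, 51); #b42d2e → (180, 45, 46).
R = 220 + 0.24 × (180 − 220) = 220 + 0.24 × -40 = 210.4 → 210
G = 191 + 0.24 × (45 − 191) = 191 + 0.24 × -146 = 155.96 → 156
B = 51 + 0.24 × (46 − 51) = 51 + 0.24 × -5 = 49.8 → 50

(210, 156, 50)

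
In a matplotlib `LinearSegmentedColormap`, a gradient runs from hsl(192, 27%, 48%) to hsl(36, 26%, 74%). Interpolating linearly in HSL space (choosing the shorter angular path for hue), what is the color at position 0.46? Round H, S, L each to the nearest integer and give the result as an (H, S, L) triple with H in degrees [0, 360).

Hue arc: Δh = 36 − 192 = -156° (|Δh| ≤ 180, already the shorter path).
H = 192 + 0.46 × (-156) = 120.24 → 120°
S = 27 + 0.46 × (26 − 27) = 26.54 → 27%
L = 48 + 0.46 × (74 − 48) = 59.96 → 60%

(120, 27, 60)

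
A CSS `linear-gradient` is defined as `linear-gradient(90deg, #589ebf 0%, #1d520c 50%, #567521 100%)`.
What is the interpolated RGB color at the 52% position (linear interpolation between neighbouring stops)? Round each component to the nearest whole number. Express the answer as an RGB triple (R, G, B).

(31, 83, 13)

52% lies between the 50% and 100% stops, so the local fraction is t = (52 − 50)/(100 − 50) = 2/50 ≈ 0.04.
#1d520c → (29, 82, 12); #567521 → (86, 117, 33).
R = 29 + 0.04 × (86 − 29) = 31.28 → 31
G = 82 + 0.04 × (117 − 82) = 83.4 → 83
B = 12 + 0.04 × (33 − 12) = 12.84 → 13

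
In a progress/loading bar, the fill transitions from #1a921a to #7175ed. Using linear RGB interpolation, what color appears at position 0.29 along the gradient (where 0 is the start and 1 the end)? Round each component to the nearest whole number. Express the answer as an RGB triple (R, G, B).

#1a921a → (26, 146, 26); #7175ed → (113, 117, 237).
R = 26 + 0.29 × (113 − 26) = 26 + 0.29 × 87 = 51.23 → 51
G = 146 + 0.29 × (117 − 146) = 146 + 0.29 × -29 = 137.59 → 138
B = 26 + 0.29 × (237 − 26) = 26 + 0.29 × 211 = 87.19 → 87

(51, 138, 87)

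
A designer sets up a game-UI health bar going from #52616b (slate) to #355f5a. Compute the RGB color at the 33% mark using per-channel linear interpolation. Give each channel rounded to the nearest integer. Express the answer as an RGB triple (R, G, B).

#52616b → (82, 97, 107); #355f5a → (53, 95, 90).
33% corresponds to t = 0.33.
R = 82 + 0.33 × (53 − 82) = 82 + 0.33 × -29 = 72.43 → 72
G = 97 + 0.33 × (95 − 97) = 97 + 0.33 × -2 = 96.34 → 96
B = 107 + 0.33 × (90 − 107) = 107 + 0.33 × -17 = 101.39 → 101
So the blended color is (72, 96, 101), about #486065.

(72, 96, 101)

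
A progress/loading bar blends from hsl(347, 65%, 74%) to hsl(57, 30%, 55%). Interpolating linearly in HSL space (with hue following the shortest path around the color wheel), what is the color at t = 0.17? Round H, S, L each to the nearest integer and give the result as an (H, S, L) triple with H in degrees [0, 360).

(359, 59, 71)

Hue: 57 − 347 = -290°, but |-290| > 180 so the shorter arc goes the other way: Δh = -290 + 360 = 70°.
H = 347 + 0.17 × (70) = 358.9 → 359°
S = 65 + 0.17 × (30 − 65) = 59.05 → 59%
L = 74 + 0.17 × (55 − 74) = 70.77 → 71%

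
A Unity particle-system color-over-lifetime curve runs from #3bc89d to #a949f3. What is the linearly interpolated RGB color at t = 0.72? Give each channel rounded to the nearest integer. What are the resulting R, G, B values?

(138, 109, 219)

#3bc89d → (59, 200, 157); #a949f3 → (169, 73, 243).
R = 59 + 0.72 × (169 − 59) = 59 + 0.72 × 110 = 138.2 → 138
G = 200 + 0.72 × (73 − 200) = 200 + 0.72 × -127 = 108.56 → 109
B = 157 + 0.72 × (243 − 157) = 157 + 0.72 × 86 = 218.92 → 219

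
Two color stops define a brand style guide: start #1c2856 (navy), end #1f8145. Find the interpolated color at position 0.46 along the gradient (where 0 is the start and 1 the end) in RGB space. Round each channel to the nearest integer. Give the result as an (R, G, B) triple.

#1c2856 → (28, 40, 86); #1f8145 → (31, 129, 69).
R = 28 + 0.46 × (31 − 28) = 28 + 0.46 × 3 = 29.38 → 29
G = 40 + 0.46 × (129 − 40) = 40 + 0.46 × 89 = 80.94 → 81
B = 86 + 0.46 × (69 − 86) = 86 + 0.46 × -17 = 78.18 → 78

(29, 81, 78)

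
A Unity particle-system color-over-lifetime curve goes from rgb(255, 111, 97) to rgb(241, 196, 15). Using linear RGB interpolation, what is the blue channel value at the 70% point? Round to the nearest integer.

B = 97 + 0.7 × (15 − 97) = 39.6 → 40

40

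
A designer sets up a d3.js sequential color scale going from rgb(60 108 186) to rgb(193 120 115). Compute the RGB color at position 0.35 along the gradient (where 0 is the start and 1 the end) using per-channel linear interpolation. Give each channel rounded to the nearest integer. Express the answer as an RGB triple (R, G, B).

(107, 112, 161)

R = 60 + 0.35 × (193 − 60) = 60 + 0.35 × 133 = 106.55 → 107
G = 108 + 0.35 × (120 − 108) = 108 + 0.35 × 12 = 112.2 → 112
B = 186 + 0.35 × (115 − 186) = 186 + 0.35 × -71 = 161.15 → 161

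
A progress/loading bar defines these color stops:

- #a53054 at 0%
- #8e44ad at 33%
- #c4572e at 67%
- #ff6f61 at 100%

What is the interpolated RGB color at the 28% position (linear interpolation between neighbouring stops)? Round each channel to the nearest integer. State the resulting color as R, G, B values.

(145, 65, 160)

28% lies between the 0% and 33% stops, so the local fraction is t = (28 − 0)/(33 − 0) = 28/33 ≈ 0.8485.
#a53054 → (165, 48, 84); #8e44ad → (142, 68, 173).
R = 165 + 0.8485 × (142 − 165) = 145.484 → 145
G = 48 + 0.8485 × (68 − 48) = 64.97 → 65
B = 84 + 0.8485 × (173 − 84) = 159.517 → 160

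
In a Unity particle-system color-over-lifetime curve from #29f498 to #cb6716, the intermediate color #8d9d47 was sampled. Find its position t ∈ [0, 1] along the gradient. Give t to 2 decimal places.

0.62

Invert the lerp on the R channel (largest span, 162): t = (141 − 41) / (203 − 41) = 100/162 = 0.61728.
Check on G: (157 − 244)/(103 − 244) = 0.617 ✓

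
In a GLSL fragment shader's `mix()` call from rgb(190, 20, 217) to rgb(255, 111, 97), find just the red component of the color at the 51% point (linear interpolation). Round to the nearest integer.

223

R = 190 + 0.51 × (255 − 190) = 223.15 → 223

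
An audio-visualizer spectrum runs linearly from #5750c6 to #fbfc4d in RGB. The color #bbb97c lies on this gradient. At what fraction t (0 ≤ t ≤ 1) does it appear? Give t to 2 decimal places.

Invert the lerp on the G channel (largest span, 172): t = (185 − 80) / (252 − 80) = 105/172 = 0.61047.
Check on R: (187 − 87)/(251 − 87) = 0.6098 ✓

0.61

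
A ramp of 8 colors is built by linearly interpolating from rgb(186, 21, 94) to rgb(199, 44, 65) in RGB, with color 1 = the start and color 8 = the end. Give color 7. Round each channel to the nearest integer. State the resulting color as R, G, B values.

With 8 swatches and endpoints inclusive, swatch 7 sits at t = (7 − 1)/(8 − 1) = 6/7 ≈ 0.8571.
R = 186 + 0.8571 × (199 − 186) = 197.142 → 197
G = 21 + 0.8571 × (44 − 21) = 40.713 → 41
B = 94 + 0.8571 × (65 − 94) = 69.144 → 69

(197, 41, 69)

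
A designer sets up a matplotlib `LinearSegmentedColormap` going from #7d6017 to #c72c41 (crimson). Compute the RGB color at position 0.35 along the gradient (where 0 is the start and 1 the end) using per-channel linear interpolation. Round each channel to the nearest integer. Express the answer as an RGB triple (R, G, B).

#7d6017 → (125, 96, 23); #c72c41 → (199, 44, 65).
R = 125 + 0.35 × (199 − 125) = 125 + 0.35 × 74 = 150.9 → 151
G = 96 + 0.35 × (44 − 96) = 96 + 0.35 × -52 = 77.8 → 78
B = 23 + 0.35 × (65 − 23) = 23 + 0.35 × 42 = 37.7 → 38
So the blended color is (151, 78, 38), about #974e26.

(151, 78, 38)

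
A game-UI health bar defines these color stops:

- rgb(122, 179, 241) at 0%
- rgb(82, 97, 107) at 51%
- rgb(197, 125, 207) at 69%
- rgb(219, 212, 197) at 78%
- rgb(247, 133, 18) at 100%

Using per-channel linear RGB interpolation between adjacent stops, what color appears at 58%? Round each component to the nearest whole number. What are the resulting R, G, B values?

(127, 108, 146)

58% lies between the 51% and 69% stops, so the local fraction is t = (58 − 51)/(69 − 51) = 7/18 ≈ 0.3889.
R = 82 + 0.3889 × (197 − 82) = 126.724 → 127
G = 97 + 0.3889 × (125 − 97) = 107.889 → 108
B = 107 + 0.3889 × (207 − 107) = 145.89 → 146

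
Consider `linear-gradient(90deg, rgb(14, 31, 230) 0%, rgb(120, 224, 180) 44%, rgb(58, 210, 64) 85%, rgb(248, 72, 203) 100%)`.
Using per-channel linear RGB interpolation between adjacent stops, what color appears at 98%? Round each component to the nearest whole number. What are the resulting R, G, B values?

(223, 90, 184)

98% lies between the 85% and 100% stops, so the local fraction is t = (98 − 85)/(100 − 85) = 13/15 ≈ 0.8667.
R = 58 + 0.8667 × (248 − 58) = 222.673 → 223
G = 210 + 0.8667 × (72 − 210) = 90.395 → 90
B = 64 + 0.8667 × (203 − 64) = 184.471 → 184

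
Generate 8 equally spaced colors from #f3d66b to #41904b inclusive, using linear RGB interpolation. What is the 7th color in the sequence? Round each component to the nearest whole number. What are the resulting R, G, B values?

With 8 swatches and endpoints inclusive, swatch 7 sits at t = (7 − 1)/(8 − 1) = 6/7 ≈ 0.8571.
#f3d66b → (243, 214, 107); #41904b → (65, 144, 75).
R = 243 + 0.8571 × (65 − 243) = 90.436 → 90
G = 214 + 0.8571 × (144 − 214) = 154.003 → 154
B = 107 + 0.8571 × (75 − 107) = 79.573 → 80

(90, 154, 80)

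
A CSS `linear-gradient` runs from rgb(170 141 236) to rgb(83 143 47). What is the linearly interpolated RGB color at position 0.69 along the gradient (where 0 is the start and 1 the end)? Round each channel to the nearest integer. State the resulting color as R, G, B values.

R = 170 + 0.69 × (83 − 170) = 170 + 0.69 × -87 = 109.97 → 110
G = 141 + 0.69 × (143 − 141) = 141 + 0.69 × 2 = 142.38 → 142
B = 236 + 0.69 × (47 − 236) = 236 + 0.69 × -189 = 105.59 → 106

(110, 142, 106)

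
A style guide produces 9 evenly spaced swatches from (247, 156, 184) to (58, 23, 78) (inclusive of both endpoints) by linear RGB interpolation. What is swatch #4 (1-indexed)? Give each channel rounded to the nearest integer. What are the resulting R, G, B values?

(176, 106, 144)

With 9 swatches and endpoints inclusive, swatch 4 sits at t = (4 − 1)/(9 − 1) = 3/8 ≈ 0.375.
R = 247 + 0.375 × (58 − 247) = 176.125 → 176
G = 156 + 0.375 × (23 − 156) = 106.125 → 106
B = 184 + 0.375 × (78 − 184) = 144.25 → 144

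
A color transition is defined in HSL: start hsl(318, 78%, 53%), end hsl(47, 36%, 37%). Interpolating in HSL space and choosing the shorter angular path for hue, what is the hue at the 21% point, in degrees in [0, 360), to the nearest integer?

337

Hue: 47 − 318 = -271°, but |-271| > 180 so the shorter arc goes the other way: Δh = -271 + 360 = 89°.
H = 318 + 0.21 × (89) = 336.69 → 337°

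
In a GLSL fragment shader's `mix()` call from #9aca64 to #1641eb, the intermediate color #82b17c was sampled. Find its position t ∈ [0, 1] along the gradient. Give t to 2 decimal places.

Invert the lerp on the G channel (largest span, 137): t = (177 − 202) / (65 − 202) = -25/-137 = 0.18248.
Check on R: (130 − 154)/(22 − 154) = 0.1818 ✓

0.18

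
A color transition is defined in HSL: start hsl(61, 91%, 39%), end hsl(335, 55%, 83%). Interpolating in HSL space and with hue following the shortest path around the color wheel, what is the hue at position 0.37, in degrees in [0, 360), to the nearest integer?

29

Hue: 335 − 61 = 274°, but |274| > 180 so the shorter arc goes the other way: Δh = 274 − 360 = -86°.
H = 61 + 0.37 × (-86) = 29.18 → 29°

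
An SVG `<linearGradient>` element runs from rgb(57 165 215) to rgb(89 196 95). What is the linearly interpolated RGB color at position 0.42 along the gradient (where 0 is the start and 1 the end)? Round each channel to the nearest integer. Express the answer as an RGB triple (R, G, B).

(70, 178, 165)

R = 57 + 0.42 × (89 − 57) = 57 + 0.42 × 32 = 70.44 → 70
G = 165 + 0.42 × (196 − 165) = 165 + 0.42 × 31 = 178.02 → 178
B = 215 + 0.42 × (95 − 215) = 215 + 0.42 × -120 = 164.6 → 165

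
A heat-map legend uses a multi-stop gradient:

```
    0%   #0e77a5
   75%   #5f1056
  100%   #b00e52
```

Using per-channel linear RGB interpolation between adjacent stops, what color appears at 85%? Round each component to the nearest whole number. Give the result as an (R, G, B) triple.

85% lies between the 75% and 100% stops, so the local fraction is t = (85 − 75)/(100 − 75) = 10/25 ≈ 0.4.
#5f1056 → (95, 16, 86); #b00e52 → (176, 14, 82).
R = 95 + 0.4 × (176 − 95) = 127.4 → 127
G = 16 + 0.4 × (14 − 16) = 15.2 → 15
B = 86 + 0.4 × (82 − 86) = 84.4 → 84

(127, 15, 84)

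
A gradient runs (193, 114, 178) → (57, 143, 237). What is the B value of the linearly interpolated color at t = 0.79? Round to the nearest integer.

B = 178 + 0.79 × (237 − 178) = 224.61 → 225

225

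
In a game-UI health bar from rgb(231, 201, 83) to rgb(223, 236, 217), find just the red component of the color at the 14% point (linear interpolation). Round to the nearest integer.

230

R = 231 + 0.14 × (223 − 231) = 229.88 → 230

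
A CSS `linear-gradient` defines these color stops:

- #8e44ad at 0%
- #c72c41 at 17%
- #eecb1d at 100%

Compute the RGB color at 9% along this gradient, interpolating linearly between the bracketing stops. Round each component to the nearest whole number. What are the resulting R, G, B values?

9% lies between the 0% and 17% stops, so the local fraction is t = (9 − 0)/(17 − 0) = 9/17 ≈ 0.5294.
#8e44ad → (142, 68, 173); #c72c41 → (199, 44, 65).
R = 142 + 0.5294 × (199 − 142) = 172.176 → 172
G = 68 + 0.5294 × (44 − 68) = 55.294 → 55
B = 173 + 0.5294 × (65 − 173) = 115.825 → 116

(172, 55, 116)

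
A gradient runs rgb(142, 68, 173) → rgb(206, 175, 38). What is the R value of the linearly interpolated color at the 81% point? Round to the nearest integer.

R = 142 + 0.81 × (206 − 142) = 193.84 → 194

194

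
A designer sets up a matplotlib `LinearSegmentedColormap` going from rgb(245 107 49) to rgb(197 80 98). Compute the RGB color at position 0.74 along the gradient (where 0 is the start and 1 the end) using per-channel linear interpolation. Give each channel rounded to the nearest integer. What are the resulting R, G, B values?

(209, 87, 85)

R = 245 + 0.74 × (197 − 245) = 245 + 0.74 × -48 = 209.48 → 209
G = 107 + 0.74 × (80 − 107) = 107 + 0.74 × -27 = 87.02 → 87
B = 49 + 0.74 × (98 − 49) = 49 + 0.74 × 49 = 85.26 → 85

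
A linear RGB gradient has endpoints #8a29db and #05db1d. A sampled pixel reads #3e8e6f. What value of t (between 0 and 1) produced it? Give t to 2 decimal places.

Invert the lerp on the B channel (largest span, 190): t = (111 − 219) / (29 − 219) = -108/-190 = 0.56842.
Check on R: (62 − 138)/(5 − 138) = 0.5714 ✓

0.57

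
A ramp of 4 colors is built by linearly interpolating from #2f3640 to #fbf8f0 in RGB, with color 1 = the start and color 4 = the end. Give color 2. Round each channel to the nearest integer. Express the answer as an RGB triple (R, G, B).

(115, 119, 123)

With 4 swatches and endpoints inclusive, swatch 2 sits at t = (2 − 1)/(4 − 1) = 1/3 ≈ 0.3333.
#2f3640 → (47, 54, 64); #fbf8f0 → (251, 248, 240).
R = 47 + 0.3333 × (251 − 47) = 114.993 → 115
G = 54 + 0.3333 × (248 − 54) = 118.66 → 119
B = 64 + 0.3333 × (240 − 64) = 122.661 → 123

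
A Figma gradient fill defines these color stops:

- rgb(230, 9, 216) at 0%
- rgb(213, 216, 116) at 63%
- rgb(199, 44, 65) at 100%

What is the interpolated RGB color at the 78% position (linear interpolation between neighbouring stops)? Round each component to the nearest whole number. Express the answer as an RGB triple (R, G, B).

(207, 146, 95)

78% lies between the 63% and 100% stops, so the local fraction is t = (78 − 63)/(100 − 63) = 15/37 ≈ 0.4054.
R = 213 + 0.4054 × (199 − 213) = 207.324 → 207
G = 216 + 0.4054 × (44 − 216) = 146.271 → 146
B = 116 + 0.4054 × (65 − 116) = 95.325 → 95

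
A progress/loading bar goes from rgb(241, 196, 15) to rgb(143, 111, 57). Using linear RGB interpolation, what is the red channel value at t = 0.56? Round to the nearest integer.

R = 241 + 0.56 × (143 − 241) = 186.12 → 186

186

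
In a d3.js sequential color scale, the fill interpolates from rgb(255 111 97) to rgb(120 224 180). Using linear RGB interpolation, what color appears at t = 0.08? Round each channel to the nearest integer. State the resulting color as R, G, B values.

R = 255 + 0.08 × (120 − 255) = 255 + 0.08 × -135 = 244.2 → 244
G = 111 + 0.08 × (224 − 111) = 111 + 0.08 × 113 = 120.04 → 120
B = 97 + 0.08 × (180 − 97) = 97 + 0.08 × 83 = 103.64 → 104
So the blended color is (244, 120, 104), about #f47868.

(244, 120, 104)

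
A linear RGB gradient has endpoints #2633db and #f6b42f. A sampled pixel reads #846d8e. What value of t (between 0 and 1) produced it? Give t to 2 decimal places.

Invert the lerp on the R channel (largest span, 208): t = (132 − 38) / (246 − 38) = 94/208 = 0.45192.
Check on G: (109 − 51)/(180 − 51) = 0.4496 ✓

0.45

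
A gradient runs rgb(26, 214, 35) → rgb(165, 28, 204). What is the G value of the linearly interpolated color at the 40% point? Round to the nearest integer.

G = 214 + 0.4 × (28 − 214) = 139.6 → 140

140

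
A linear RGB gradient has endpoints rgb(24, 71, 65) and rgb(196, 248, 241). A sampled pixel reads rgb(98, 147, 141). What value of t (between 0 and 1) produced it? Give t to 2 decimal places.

Invert the lerp on the G channel (largest span, 177): t = (147 − 71) / (248 − 71) = 76/177 = 0.42938.
Check on R: (98 − 24)/(196 − 24) = 0.4302 ✓

0.43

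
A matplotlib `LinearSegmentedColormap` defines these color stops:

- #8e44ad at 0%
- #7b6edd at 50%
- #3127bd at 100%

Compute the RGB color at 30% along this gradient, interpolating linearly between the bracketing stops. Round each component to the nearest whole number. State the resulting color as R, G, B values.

30% lies between the 0% and 50% stops, so the local fraction is t = (30 − 0)/(50 − 0) = 30/50 ≈ 0.6.
#8e44ad → (142, 68, 173); #7b6edd → (123, 110, 221).
R = 142 + 0.6 × (123 − 142) = 130.6 → 131
G = 68 + 0.6 × (110 − 68) = 93.2 → 93
B = 173 + 0.6 × (221 − 173) = 201.8 → 202

(131, 93, 202)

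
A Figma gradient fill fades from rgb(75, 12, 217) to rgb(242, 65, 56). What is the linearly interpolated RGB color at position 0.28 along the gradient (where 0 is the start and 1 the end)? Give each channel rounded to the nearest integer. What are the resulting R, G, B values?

(122, 27, 172)

R = 75 + 0.28 × (242 − 75) = 75 + 0.28 × 167 = 121.76 → 122
G = 12 + 0.28 × (65 − 12) = 12 + 0.28 × 53 = 26.84 → 27
B = 217 + 0.28 × (56 − 217) = 217 + 0.28 × -161 = 171.92 → 172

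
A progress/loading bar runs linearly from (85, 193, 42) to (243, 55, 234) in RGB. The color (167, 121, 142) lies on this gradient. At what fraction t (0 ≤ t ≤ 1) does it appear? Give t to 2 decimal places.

0.52

Invert the lerp on the B channel (largest span, 192): t = (142 − 42) / (234 − 42) = 100/192 = 0.52083.
Check on R: (167 − 85)/(243 − 85) = 0.519 ✓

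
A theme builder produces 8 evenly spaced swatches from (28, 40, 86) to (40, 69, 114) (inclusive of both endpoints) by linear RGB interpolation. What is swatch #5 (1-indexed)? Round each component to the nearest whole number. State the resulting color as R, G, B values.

(35, 57, 102)

With 8 swatches and endpoints inclusive, swatch 5 sits at t = (5 − 1)/(8 − 1) = 4/7 ≈ 0.5714.
R = 28 + 0.5714 × (40 − 28) = 34.857 → 35
G = 40 + 0.5714 × (69 − 40) = 56.571 → 57
B = 86 + 0.5714 × (114 − 86) = 101.999 → 102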